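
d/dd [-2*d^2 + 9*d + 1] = 9 - 4*d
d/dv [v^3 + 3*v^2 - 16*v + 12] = 3*v^2 + 6*v - 16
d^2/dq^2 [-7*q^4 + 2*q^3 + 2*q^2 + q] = -84*q^2 + 12*q + 4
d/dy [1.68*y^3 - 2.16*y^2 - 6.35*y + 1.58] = 5.04*y^2 - 4.32*y - 6.35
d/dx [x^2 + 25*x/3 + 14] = 2*x + 25/3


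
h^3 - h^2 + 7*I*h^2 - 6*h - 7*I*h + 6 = (h - 1)*(h + I)*(h + 6*I)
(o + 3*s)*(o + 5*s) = o^2 + 8*o*s + 15*s^2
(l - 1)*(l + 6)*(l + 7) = l^3 + 12*l^2 + 29*l - 42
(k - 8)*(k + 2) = k^2 - 6*k - 16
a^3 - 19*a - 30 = (a - 5)*(a + 2)*(a + 3)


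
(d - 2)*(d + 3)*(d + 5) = d^3 + 6*d^2 - d - 30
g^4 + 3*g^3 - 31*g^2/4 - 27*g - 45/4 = (g - 3)*(g + 1/2)*(g + 5/2)*(g + 3)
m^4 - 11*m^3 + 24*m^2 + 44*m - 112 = (m - 7)*(m - 4)*(m - 2)*(m + 2)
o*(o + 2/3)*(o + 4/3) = o^3 + 2*o^2 + 8*o/9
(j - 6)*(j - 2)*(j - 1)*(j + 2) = j^4 - 7*j^3 + 2*j^2 + 28*j - 24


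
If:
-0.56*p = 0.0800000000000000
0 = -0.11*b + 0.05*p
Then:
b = -0.06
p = -0.14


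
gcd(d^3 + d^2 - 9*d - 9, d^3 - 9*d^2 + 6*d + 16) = d + 1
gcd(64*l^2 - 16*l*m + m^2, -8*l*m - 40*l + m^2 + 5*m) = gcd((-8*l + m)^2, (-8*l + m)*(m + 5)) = 8*l - m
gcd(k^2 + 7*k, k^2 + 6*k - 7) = k + 7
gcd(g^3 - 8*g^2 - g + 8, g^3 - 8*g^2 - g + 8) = g^3 - 8*g^2 - g + 8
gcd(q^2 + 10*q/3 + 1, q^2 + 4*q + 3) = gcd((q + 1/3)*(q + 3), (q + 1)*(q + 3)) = q + 3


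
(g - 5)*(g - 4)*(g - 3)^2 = g^4 - 15*g^3 + 83*g^2 - 201*g + 180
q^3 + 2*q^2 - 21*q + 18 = (q - 3)*(q - 1)*(q + 6)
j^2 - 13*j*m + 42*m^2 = (j - 7*m)*(j - 6*m)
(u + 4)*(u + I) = u^2 + 4*u + I*u + 4*I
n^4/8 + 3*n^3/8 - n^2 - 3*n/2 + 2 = (n/4 + 1)*(n/2 + 1)*(n - 2)*(n - 1)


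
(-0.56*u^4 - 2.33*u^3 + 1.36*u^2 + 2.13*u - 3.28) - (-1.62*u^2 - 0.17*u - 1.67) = -0.56*u^4 - 2.33*u^3 + 2.98*u^2 + 2.3*u - 1.61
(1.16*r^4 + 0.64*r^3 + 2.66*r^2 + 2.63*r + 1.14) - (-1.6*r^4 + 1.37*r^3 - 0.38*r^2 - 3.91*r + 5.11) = 2.76*r^4 - 0.73*r^3 + 3.04*r^2 + 6.54*r - 3.97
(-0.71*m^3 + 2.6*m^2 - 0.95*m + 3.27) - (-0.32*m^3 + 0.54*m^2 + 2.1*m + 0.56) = -0.39*m^3 + 2.06*m^2 - 3.05*m + 2.71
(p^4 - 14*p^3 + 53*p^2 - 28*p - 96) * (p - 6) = p^5 - 20*p^4 + 137*p^3 - 346*p^2 + 72*p + 576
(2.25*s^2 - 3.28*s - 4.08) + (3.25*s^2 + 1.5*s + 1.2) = 5.5*s^2 - 1.78*s - 2.88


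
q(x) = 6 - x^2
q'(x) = -2*x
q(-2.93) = -2.58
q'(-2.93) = 5.86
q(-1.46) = 3.87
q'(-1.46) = 2.92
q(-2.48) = -0.15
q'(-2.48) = 4.96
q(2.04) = 1.84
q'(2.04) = -4.08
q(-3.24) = -4.50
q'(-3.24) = 6.48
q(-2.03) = 1.88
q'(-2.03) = 4.06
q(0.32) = 5.90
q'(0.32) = -0.64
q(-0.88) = 5.23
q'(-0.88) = 1.76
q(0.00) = 6.00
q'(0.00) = 0.00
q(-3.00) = -3.00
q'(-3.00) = 6.00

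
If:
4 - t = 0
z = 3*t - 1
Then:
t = 4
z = 11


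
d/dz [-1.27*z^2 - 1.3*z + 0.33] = -2.54*z - 1.3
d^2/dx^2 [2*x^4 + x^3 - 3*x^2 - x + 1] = 24*x^2 + 6*x - 6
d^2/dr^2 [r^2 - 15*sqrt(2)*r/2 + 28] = 2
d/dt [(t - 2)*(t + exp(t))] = t + (t - 2)*(exp(t) + 1) + exp(t)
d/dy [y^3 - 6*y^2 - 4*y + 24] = 3*y^2 - 12*y - 4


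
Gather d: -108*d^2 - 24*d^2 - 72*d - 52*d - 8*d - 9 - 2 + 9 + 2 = -132*d^2 - 132*d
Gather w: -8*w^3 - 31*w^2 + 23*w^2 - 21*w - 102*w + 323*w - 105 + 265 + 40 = -8*w^3 - 8*w^2 + 200*w + 200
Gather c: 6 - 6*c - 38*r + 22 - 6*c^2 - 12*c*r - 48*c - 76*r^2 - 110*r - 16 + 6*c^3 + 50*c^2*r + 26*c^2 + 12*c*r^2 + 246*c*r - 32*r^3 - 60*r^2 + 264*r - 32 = 6*c^3 + c^2*(50*r + 20) + c*(12*r^2 + 234*r - 54) - 32*r^3 - 136*r^2 + 116*r - 20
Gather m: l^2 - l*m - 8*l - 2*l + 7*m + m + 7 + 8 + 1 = l^2 - 10*l + m*(8 - l) + 16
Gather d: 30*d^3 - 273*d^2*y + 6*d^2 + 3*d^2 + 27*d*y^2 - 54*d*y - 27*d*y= 30*d^3 + d^2*(9 - 273*y) + d*(27*y^2 - 81*y)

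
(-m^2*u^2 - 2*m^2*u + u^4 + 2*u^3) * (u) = -m^2*u^3 - 2*m^2*u^2 + u^5 + 2*u^4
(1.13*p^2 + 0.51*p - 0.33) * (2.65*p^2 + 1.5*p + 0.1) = 2.9945*p^4 + 3.0465*p^3 + 0.00349999999999995*p^2 - 0.444*p - 0.033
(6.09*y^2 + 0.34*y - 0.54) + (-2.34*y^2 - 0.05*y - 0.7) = 3.75*y^2 + 0.29*y - 1.24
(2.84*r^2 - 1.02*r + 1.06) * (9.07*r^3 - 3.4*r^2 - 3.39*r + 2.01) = 25.7588*r^5 - 18.9074*r^4 + 3.4546*r^3 + 5.5622*r^2 - 5.6436*r + 2.1306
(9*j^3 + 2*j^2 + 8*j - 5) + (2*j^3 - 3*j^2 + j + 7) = 11*j^3 - j^2 + 9*j + 2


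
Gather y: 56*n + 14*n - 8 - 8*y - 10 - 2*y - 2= 70*n - 10*y - 20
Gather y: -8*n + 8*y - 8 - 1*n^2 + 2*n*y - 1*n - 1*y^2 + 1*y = -n^2 - 9*n - y^2 + y*(2*n + 9) - 8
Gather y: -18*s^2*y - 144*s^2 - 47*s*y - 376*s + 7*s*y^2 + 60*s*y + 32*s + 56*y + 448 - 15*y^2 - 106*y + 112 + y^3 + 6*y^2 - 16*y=-144*s^2 - 344*s + y^3 + y^2*(7*s - 9) + y*(-18*s^2 + 13*s - 66) + 560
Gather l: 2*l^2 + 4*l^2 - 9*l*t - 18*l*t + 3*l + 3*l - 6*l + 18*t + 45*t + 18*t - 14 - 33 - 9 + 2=6*l^2 - 27*l*t + 81*t - 54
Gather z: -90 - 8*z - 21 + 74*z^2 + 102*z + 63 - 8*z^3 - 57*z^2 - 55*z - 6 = -8*z^3 + 17*z^2 + 39*z - 54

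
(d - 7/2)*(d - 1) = d^2 - 9*d/2 + 7/2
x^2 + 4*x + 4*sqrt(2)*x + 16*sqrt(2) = (x + 4)*(x + 4*sqrt(2))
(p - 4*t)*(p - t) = p^2 - 5*p*t + 4*t^2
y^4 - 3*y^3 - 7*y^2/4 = y^2*(y - 7/2)*(y + 1/2)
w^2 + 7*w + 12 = (w + 3)*(w + 4)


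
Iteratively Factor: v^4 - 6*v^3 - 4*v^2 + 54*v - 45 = (v - 1)*(v^3 - 5*v^2 - 9*v + 45) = (v - 5)*(v - 1)*(v^2 - 9) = (v - 5)*(v - 1)*(v + 3)*(v - 3)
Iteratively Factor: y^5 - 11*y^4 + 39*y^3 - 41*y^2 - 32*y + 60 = (y - 5)*(y^4 - 6*y^3 + 9*y^2 + 4*y - 12) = (y - 5)*(y - 2)*(y^3 - 4*y^2 + y + 6) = (y - 5)*(y - 3)*(y - 2)*(y^2 - y - 2) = (y - 5)*(y - 3)*(y - 2)*(y + 1)*(y - 2)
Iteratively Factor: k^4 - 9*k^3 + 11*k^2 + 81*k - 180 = (k - 3)*(k^3 - 6*k^2 - 7*k + 60) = (k - 4)*(k - 3)*(k^2 - 2*k - 15) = (k - 5)*(k - 4)*(k - 3)*(k + 3)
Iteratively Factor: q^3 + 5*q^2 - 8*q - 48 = (q + 4)*(q^2 + q - 12) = (q - 3)*(q + 4)*(q + 4)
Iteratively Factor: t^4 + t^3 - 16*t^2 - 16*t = (t + 4)*(t^3 - 3*t^2 - 4*t) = (t + 1)*(t + 4)*(t^2 - 4*t) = (t - 4)*(t + 1)*(t + 4)*(t)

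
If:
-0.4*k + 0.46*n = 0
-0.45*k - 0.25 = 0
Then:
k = -0.56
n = -0.48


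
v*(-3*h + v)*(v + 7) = -3*h*v^2 - 21*h*v + v^3 + 7*v^2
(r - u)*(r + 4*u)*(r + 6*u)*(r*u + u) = r^4*u + 9*r^3*u^2 + r^3*u + 14*r^2*u^3 + 9*r^2*u^2 - 24*r*u^4 + 14*r*u^3 - 24*u^4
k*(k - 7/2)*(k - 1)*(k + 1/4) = k^4 - 17*k^3/4 + 19*k^2/8 + 7*k/8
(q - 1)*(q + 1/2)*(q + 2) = q^3 + 3*q^2/2 - 3*q/2 - 1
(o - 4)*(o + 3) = o^2 - o - 12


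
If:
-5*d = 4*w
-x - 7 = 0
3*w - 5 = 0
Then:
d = -4/3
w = 5/3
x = -7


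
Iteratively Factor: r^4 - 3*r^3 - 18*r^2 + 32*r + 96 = (r - 4)*(r^3 + r^2 - 14*r - 24) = (r - 4)*(r + 2)*(r^2 - r - 12) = (r - 4)*(r + 2)*(r + 3)*(r - 4)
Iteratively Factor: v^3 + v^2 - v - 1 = (v + 1)*(v^2 - 1) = (v + 1)^2*(v - 1)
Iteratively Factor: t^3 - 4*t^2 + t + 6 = (t + 1)*(t^2 - 5*t + 6) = (t - 3)*(t + 1)*(t - 2)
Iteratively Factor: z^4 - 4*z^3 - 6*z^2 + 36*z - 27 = (z - 3)*(z^3 - z^2 - 9*z + 9) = (z - 3)*(z - 1)*(z^2 - 9) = (z - 3)^2*(z - 1)*(z + 3)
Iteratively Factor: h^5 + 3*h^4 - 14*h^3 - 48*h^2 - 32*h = (h - 4)*(h^4 + 7*h^3 + 14*h^2 + 8*h) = (h - 4)*(h + 4)*(h^3 + 3*h^2 + 2*h) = (h - 4)*(h + 1)*(h + 4)*(h^2 + 2*h) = h*(h - 4)*(h + 1)*(h + 4)*(h + 2)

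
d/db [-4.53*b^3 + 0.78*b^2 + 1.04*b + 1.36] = -13.59*b^2 + 1.56*b + 1.04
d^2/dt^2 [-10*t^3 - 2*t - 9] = -60*t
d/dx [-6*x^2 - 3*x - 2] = -12*x - 3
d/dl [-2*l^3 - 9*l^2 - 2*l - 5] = -6*l^2 - 18*l - 2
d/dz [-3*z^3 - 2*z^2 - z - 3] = -9*z^2 - 4*z - 1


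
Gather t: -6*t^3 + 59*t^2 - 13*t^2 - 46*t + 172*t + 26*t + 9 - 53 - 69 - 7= -6*t^3 + 46*t^2 + 152*t - 120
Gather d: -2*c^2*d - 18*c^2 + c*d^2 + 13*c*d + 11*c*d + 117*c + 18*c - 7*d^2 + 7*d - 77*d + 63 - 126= -18*c^2 + 135*c + d^2*(c - 7) + d*(-2*c^2 + 24*c - 70) - 63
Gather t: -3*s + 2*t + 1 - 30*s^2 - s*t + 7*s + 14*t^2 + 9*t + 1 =-30*s^2 + 4*s + 14*t^2 + t*(11 - s) + 2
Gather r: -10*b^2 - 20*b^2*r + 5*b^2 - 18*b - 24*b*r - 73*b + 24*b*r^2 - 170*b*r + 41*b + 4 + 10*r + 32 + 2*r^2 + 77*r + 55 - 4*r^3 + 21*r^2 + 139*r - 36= -5*b^2 - 50*b - 4*r^3 + r^2*(24*b + 23) + r*(-20*b^2 - 194*b + 226) + 55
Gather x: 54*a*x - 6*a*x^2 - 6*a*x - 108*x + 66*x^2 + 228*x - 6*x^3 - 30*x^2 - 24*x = -6*x^3 + x^2*(36 - 6*a) + x*(48*a + 96)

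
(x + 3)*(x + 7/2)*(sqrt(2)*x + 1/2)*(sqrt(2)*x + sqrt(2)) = 2*x^4 + sqrt(2)*x^3/2 + 15*x^3 + 15*sqrt(2)*x^2/4 + 34*x^2 + 17*sqrt(2)*x/2 + 21*x + 21*sqrt(2)/4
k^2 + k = k*(k + 1)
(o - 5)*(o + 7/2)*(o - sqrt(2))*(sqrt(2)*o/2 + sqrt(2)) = sqrt(2)*o^4/2 - o^3 + sqrt(2)*o^3/4 - 41*sqrt(2)*o^2/4 - o^2/2 - 35*sqrt(2)*o/2 + 41*o/2 + 35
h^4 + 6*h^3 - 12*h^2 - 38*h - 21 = (h - 3)*(h + 1)^2*(h + 7)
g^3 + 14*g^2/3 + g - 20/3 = (g - 1)*(g + 5/3)*(g + 4)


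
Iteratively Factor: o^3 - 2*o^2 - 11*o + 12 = (o - 1)*(o^2 - o - 12) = (o - 4)*(o - 1)*(o + 3)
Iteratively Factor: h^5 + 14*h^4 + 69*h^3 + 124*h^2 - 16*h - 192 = (h + 3)*(h^4 + 11*h^3 + 36*h^2 + 16*h - 64) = (h + 3)*(h + 4)*(h^3 + 7*h^2 + 8*h - 16) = (h + 3)*(h + 4)^2*(h^2 + 3*h - 4) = (h - 1)*(h + 3)*(h + 4)^2*(h + 4)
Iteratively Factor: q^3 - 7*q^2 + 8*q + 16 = (q - 4)*(q^2 - 3*q - 4) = (q - 4)^2*(q + 1)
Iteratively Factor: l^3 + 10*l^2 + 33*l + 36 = (l + 3)*(l^2 + 7*l + 12) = (l + 3)*(l + 4)*(l + 3)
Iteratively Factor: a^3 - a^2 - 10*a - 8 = (a + 1)*(a^2 - 2*a - 8) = (a - 4)*(a + 1)*(a + 2)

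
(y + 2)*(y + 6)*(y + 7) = y^3 + 15*y^2 + 68*y + 84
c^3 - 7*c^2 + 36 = (c - 6)*(c - 3)*(c + 2)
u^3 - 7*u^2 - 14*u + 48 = (u - 8)*(u - 2)*(u + 3)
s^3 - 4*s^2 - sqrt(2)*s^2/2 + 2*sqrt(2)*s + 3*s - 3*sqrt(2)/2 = (s - 3)*(s - 1)*(s - sqrt(2)/2)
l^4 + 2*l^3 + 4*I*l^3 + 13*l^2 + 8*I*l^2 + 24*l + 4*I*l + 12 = (l - 2*I)*(l + 6*I)*(-I*l - I)*(I*l + I)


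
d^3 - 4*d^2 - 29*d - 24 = (d - 8)*(d + 1)*(d + 3)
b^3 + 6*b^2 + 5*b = b*(b + 1)*(b + 5)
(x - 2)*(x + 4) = x^2 + 2*x - 8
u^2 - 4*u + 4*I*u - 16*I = (u - 4)*(u + 4*I)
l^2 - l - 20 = (l - 5)*(l + 4)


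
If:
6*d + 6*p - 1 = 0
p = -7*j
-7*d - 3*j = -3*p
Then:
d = 4/73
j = -7/438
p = 49/438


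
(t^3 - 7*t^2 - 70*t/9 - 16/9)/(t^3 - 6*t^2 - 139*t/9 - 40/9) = (3*t + 2)/(3*t + 5)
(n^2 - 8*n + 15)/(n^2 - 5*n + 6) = (n - 5)/(n - 2)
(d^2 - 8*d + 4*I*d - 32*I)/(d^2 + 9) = (d^2 + 4*d*(-2 + I) - 32*I)/(d^2 + 9)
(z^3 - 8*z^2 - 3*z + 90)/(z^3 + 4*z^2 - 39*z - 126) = (z - 5)/(z + 7)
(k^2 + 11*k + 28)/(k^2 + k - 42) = (k + 4)/(k - 6)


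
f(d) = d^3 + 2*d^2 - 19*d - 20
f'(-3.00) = -4.00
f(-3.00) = 28.00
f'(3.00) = 20.00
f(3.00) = -32.00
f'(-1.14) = -19.66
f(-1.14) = 2.78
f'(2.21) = 4.49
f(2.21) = -41.43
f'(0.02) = -18.92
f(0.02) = -20.38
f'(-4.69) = 28.23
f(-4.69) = 9.94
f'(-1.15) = -19.63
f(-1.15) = 2.97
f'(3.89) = 41.96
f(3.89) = -4.78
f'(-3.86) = 10.26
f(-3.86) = 25.63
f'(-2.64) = -8.65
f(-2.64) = 25.70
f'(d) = 3*d^2 + 4*d - 19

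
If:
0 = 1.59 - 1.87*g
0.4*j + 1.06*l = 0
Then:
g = 0.85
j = -2.65*l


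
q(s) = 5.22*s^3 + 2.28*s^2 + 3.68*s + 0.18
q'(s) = 15.66*s^2 + 4.56*s + 3.68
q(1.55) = 30.80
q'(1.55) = 48.37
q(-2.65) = -90.70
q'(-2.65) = 101.57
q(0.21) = 1.10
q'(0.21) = 5.33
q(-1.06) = -7.38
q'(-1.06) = 16.44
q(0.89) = 8.94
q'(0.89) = 20.14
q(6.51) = 1560.93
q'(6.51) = 697.04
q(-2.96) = -126.11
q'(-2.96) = 127.39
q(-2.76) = -102.36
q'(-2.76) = 110.39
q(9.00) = 4023.36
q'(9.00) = 1313.18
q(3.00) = 172.68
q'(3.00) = 158.30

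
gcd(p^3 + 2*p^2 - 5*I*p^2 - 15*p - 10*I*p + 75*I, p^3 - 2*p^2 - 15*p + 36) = p - 3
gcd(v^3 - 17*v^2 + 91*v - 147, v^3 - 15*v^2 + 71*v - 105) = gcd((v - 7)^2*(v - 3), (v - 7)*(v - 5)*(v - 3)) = v^2 - 10*v + 21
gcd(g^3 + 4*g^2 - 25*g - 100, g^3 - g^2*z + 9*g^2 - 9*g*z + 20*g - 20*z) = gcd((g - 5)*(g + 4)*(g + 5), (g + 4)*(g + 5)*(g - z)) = g^2 + 9*g + 20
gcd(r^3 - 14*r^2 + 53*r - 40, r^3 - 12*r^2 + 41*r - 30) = r^2 - 6*r + 5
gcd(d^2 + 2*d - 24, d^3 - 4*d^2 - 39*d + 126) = d + 6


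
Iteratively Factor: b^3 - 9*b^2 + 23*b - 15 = (b - 5)*(b^2 - 4*b + 3) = (b - 5)*(b - 1)*(b - 3)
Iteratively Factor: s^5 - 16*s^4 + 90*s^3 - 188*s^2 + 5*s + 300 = (s - 5)*(s^4 - 11*s^3 + 35*s^2 - 13*s - 60) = (s - 5)^2*(s^3 - 6*s^2 + 5*s + 12) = (s - 5)^2*(s - 3)*(s^2 - 3*s - 4) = (s - 5)^2*(s - 4)*(s - 3)*(s + 1)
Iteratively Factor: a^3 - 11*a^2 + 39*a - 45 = (a - 3)*(a^2 - 8*a + 15) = (a - 3)^2*(a - 5)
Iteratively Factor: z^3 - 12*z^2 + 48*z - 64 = (z - 4)*(z^2 - 8*z + 16) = (z - 4)^2*(z - 4)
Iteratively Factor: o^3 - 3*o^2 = (o)*(o^2 - 3*o) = o*(o - 3)*(o)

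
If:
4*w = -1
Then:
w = -1/4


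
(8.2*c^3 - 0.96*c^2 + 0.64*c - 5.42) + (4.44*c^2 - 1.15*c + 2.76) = 8.2*c^3 + 3.48*c^2 - 0.51*c - 2.66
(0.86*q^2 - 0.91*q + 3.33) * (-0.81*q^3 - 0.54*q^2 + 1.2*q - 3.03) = -0.6966*q^5 + 0.2727*q^4 - 1.1739*q^3 - 5.496*q^2 + 6.7533*q - 10.0899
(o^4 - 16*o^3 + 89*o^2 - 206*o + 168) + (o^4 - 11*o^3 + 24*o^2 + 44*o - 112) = 2*o^4 - 27*o^3 + 113*o^2 - 162*o + 56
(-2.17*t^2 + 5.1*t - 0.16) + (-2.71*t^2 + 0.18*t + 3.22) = -4.88*t^2 + 5.28*t + 3.06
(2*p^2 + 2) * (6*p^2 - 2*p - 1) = 12*p^4 - 4*p^3 + 10*p^2 - 4*p - 2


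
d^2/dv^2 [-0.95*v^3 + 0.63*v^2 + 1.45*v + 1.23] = 1.26 - 5.7*v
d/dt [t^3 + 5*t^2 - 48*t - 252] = 3*t^2 + 10*t - 48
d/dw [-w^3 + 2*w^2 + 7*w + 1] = -3*w^2 + 4*w + 7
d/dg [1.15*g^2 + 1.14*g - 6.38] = 2.3*g + 1.14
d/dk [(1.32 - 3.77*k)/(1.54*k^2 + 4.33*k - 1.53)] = (5.8058*k^2 - 4.0656*k + 0.0525000000000002)/(2.3716*k^4 + 13.3364*k^3 + 14.0365*k^2 - 13.2498*k + 2.3409)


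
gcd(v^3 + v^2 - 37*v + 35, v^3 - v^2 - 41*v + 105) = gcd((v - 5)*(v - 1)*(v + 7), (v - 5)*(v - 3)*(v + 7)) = v^2 + 2*v - 35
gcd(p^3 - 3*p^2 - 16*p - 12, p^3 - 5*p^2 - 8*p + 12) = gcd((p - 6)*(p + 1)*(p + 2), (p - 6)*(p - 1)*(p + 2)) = p^2 - 4*p - 12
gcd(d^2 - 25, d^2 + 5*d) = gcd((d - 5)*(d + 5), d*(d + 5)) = d + 5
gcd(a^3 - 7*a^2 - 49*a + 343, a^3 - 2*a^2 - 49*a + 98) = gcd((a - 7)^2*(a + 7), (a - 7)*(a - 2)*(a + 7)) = a^2 - 49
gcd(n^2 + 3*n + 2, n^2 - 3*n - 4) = n + 1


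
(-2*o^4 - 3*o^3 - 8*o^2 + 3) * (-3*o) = 6*o^5 + 9*o^4 + 24*o^3 - 9*o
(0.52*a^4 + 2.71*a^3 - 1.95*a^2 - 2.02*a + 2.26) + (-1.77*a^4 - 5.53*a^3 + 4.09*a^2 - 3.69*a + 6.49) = -1.25*a^4 - 2.82*a^3 + 2.14*a^2 - 5.71*a + 8.75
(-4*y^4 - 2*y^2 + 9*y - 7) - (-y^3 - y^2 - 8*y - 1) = -4*y^4 + y^3 - y^2 + 17*y - 6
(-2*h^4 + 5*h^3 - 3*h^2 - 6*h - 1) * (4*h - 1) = -8*h^5 + 22*h^4 - 17*h^3 - 21*h^2 + 2*h + 1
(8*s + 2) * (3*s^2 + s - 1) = 24*s^3 + 14*s^2 - 6*s - 2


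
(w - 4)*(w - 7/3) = w^2 - 19*w/3 + 28/3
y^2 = y^2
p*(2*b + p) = 2*b*p + p^2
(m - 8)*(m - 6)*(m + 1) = m^3 - 13*m^2 + 34*m + 48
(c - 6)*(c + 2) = c^2 - 4*c - 12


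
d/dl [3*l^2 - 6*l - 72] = 6*l - 6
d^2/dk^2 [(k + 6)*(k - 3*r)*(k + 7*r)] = 6*k + 8*r + 12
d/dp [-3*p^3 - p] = -9*p^2 - 1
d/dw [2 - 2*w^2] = -4*w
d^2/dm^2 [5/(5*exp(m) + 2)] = (125*exp(m) - 50)*exp(m)/(5*exp(m) + 2)^3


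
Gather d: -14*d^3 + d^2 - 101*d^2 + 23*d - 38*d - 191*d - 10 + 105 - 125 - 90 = -14*d^3 - 100*d^2 - 206*d - 120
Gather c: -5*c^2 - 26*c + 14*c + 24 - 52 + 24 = -5*c^2 - 12*c - 4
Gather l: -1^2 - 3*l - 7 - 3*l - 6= -6*l - 14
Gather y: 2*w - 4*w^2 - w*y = -4*w^2 - w*y + 2*w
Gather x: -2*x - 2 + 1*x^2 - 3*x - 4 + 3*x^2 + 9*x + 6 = 4*x^2 + 4*x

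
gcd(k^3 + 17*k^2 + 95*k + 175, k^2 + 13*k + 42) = k + 7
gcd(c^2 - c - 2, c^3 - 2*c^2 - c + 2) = c^2 - c - 2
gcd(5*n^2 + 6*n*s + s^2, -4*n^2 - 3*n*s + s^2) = n + s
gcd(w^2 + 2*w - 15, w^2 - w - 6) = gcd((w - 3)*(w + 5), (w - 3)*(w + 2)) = w - 3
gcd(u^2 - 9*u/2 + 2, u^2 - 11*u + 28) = u - 4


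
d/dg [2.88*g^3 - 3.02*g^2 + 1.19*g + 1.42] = 8.64*g^2 - 6.04*g + 1.19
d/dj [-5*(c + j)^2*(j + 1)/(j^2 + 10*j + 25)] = 5*(c + j)*(2*(c + j)*(j + 1)*(j + 5) - (c + 3*j + 2)*(j^2 + 10*j + 25))/(j^2 + 10*j + 25)^2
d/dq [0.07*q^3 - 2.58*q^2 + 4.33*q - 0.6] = 0.21*q^2 - 5.16*q + 4.33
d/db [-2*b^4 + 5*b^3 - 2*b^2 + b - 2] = -8*b^3 + 15*b^2 - 4*b + 1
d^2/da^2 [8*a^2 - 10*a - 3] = 16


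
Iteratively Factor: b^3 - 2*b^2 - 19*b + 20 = (b - 1)*(b^2 - b - 20) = (b - 1)*(b + 4)*(b - 5)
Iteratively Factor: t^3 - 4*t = (t)*(t^2 - 4) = t*(t - 2)*(t + 2)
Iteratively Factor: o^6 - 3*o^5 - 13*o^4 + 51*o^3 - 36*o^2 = (o)*(o^5 - 3*o^4 - 13*o^3 + 51*o^2 - 36*o) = o^2*(o^4 - 3*o^3 - 13*o^2 + 51*o - 36) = o^2*(o - 3)*(o^3 - 13*o + 12) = o^2*(o - 3)*(o - 1)*(o^2 + o - 12) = o^2*(o - 3)*(o - 1)*(o + 4)*(o - 3)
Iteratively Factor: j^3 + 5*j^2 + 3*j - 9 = (j + 3)*(j^2 + 2*j - 3) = (j - 1)*(j + 3)*(j + 3)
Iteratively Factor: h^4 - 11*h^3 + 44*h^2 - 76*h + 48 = (h - 2)*(h^3 - 9*h^2 + 26*h - 24) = (h - 3)*(h - 2)*(h^2 - 6*h + 8) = (h - 3)*(h - 2)^2*(h - 4)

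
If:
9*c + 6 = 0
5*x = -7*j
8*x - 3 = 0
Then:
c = -2/3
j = -15/56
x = 3/8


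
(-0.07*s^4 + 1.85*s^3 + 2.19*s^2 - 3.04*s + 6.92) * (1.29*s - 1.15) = -0.0903*s^5 + 2.467*s^4 + 0.6976*s^3 - 6.4401*s^2 + 12.4228*s - 7.958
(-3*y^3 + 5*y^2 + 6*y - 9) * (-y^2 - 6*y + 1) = 3*y^5 + 13*y^4 - 39*y^3 - 22*y^2 + 60*y - 9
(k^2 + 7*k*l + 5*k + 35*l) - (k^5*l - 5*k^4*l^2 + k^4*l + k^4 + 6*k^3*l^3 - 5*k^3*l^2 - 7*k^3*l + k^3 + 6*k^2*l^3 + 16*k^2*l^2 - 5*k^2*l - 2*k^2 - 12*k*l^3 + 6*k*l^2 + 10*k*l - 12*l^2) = -k^5*l + 5*k^4*l^2 - k^4*l - k^4 - 6*k^3*l^3 + 5*k^3*l^2 + 7*k^3*l - k^3 - 6*k^2*l^3 - 16*k^2*l^2 + 5*k^2*l + 3*k^2 + 12*k*l^3 - 6*k*l^2 - 3*k*l + 5*k + 12*l^2 + 35*l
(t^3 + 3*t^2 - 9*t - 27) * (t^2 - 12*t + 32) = t^5 - 9*t^4 - 13*t^3 + 177*t^2 + 36*t - 864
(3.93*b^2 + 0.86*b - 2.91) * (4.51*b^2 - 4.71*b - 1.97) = 17.7243*b^4 - 14.6317*b^3 - 24.9168*b^2 + 12.0119*b + 5.7327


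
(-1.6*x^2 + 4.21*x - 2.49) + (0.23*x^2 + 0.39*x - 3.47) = -1.37*x^2 + 4.6*x - 5.96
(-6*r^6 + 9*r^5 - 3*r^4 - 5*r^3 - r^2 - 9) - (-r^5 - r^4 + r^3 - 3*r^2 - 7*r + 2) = -6*r^6 + 10*r^5 - 2*r^4 - 6*r^3 + 2*r^2 + 7*r - 11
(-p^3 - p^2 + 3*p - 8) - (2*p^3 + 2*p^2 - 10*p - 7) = -3*p^3 - 3*p^2 + 13*p - 1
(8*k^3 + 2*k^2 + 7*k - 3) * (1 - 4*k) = -32*k^4 - 26*k^2 + 19*k - 3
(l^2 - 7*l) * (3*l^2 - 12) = 3*l^4 - 21*l^3 - 12*l^2 + 84*l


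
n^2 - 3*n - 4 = (n - 4)*(n + 1)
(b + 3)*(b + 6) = b^2 + 9*b + 18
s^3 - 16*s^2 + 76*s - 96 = (s - 8)*(s - 6)*(s - 2)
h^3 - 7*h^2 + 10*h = h*(h - 5)*(h - 2)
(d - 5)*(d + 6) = d^2 + d - 30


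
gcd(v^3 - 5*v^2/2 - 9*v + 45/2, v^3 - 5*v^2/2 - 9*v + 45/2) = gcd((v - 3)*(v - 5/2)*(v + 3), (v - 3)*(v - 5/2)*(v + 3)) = v^3 - 5*v^2/2 - 9*v + 45/2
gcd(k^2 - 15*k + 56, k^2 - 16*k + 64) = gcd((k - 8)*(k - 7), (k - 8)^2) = k - 8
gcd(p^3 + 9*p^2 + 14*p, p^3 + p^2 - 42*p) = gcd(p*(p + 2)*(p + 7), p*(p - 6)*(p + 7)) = p^2 + 7*p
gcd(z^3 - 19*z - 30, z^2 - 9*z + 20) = z - 5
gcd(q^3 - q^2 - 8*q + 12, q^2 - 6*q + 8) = q - 2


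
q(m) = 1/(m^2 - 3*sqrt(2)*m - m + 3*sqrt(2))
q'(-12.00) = 0.00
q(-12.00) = 0.00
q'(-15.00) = 0.00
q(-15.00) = 0.00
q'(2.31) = 0.10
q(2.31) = -0.39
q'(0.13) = 0.39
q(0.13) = 0.28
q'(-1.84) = 0.03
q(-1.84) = 0.06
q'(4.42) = -9.78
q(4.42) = 1.65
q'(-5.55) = 0.00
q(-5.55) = 0.02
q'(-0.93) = 0.07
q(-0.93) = 0.10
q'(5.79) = -0.12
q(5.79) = 0.13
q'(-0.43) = 0.14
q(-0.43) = 0.15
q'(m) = (-2*m + 1 + 3*sqrt(2))/(m^2 - 3*sqrt(2)*m - m + 3*sqrt(2))^2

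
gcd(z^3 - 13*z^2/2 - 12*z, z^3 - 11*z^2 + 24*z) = z^2 - 8*z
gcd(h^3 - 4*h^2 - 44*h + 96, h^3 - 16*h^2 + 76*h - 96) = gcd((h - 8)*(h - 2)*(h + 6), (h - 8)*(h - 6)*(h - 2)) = h^2 - 10*h + 16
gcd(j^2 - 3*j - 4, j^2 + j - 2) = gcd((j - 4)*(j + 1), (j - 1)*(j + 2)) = 1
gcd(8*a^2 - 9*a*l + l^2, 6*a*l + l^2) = 1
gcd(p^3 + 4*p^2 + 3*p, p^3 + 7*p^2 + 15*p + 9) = p^2 + 4*p + 3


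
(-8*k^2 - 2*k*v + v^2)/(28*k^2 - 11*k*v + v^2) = (2*k + v)/(-7*k + v)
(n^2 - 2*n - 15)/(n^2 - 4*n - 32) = (-n^2 + 2*n + 15)/(-n^2 + 4*n + 32)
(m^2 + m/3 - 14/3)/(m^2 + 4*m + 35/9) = 3*(m - 2)/(3*m + 5)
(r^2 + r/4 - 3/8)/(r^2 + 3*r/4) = (r - 1/2)/r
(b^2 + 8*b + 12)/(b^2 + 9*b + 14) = (b + 6)/(b + 7)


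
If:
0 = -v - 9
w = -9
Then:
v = -9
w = -9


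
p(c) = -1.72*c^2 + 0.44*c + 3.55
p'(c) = 0.44 - 3.44*c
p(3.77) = -19.24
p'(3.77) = -12.53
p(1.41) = 0.75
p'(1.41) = -4.41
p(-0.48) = 2.94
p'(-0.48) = 2.09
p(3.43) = -15.18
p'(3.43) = -11.36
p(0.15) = 3.58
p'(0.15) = -0.08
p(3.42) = -15.06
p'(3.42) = -11.32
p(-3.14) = -14.79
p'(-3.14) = 11.24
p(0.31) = 3.52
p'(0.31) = -0.63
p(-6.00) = -61.01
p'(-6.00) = 21.08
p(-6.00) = -61.01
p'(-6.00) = 21.08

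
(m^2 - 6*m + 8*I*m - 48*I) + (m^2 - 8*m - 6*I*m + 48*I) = 2*m^2 - 14*m + 2*I*m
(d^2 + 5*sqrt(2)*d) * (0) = 0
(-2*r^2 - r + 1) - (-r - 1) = 2 - 2*r^2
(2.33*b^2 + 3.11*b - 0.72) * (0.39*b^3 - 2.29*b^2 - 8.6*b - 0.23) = 0.9087*b^5 - 4.1228*b^4 - 27.4407*b^3 - 25.6331*b^2 + 5.4767*b + 0.1656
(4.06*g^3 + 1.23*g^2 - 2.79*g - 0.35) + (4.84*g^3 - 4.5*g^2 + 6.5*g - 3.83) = 8.9*g^3 - 3.27*g^2 + 3.71*g - 4.18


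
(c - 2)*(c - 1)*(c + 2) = c^3 - c^2 - 4*c + 4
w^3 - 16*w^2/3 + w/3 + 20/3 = (w - 5)*(w - 4/3)*(w + 1)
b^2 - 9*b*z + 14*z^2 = (b - 7*z)*(b - 2*z)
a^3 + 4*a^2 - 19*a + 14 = (a - 2)*(a - 1)*(a + 7)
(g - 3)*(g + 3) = g^2 - 9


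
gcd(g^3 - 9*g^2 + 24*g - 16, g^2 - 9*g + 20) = g - 4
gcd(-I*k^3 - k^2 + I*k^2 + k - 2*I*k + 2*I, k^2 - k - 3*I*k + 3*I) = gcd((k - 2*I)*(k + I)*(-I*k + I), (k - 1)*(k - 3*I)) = k - 1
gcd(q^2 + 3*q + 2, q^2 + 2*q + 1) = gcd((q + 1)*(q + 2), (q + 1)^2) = q + 1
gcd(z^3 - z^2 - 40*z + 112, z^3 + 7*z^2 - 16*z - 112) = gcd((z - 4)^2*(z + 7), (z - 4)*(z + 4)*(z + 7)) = z^2 + 3*z - 28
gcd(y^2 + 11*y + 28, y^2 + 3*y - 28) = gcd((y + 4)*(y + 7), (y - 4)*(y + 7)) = y + 7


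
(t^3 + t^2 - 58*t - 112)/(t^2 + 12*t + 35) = (t^2 - 6*t - 16)/(t + 5)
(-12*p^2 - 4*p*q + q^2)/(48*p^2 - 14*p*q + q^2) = (-2*p - q)/(8*p - q)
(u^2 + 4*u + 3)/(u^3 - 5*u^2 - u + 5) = (u + 3)/(u^2 - 6*u + 5)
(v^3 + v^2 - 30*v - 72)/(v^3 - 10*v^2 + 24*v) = (v^2 + 7*v + 12)/(v*(v - 4))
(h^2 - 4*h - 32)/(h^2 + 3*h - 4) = (h - 8)/(h - 1)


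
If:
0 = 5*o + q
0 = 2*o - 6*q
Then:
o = 0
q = 0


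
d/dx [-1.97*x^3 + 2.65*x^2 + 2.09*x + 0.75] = -5.91*x^2 + 5.3*x + 2.09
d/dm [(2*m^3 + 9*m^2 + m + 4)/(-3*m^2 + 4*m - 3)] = (-6*m^4 + 16*m^3 + 21*m^2 - 30*m - 19)/(9*m^4 - 24*m^3 + 34*m^2 - 24*m + 9)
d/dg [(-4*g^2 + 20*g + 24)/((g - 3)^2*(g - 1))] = 4*(g^3 - 7*g^2 - 19*g + 45)/(g^5 - 11*g^4 + 46*g^3 - 90*g^2 + 81*g - 27)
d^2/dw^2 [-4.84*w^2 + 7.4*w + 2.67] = -9.68000000000000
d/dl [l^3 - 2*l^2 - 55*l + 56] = 3*l^2 - 4*l - 55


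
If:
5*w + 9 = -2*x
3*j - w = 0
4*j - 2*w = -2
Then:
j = 1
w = 3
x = -12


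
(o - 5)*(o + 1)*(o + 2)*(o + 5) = o^4 + 3*o^3 - 23*o^2 - 75*o - 50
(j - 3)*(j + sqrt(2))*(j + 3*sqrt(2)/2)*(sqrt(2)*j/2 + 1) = sqrt(2)*j^4/2 - 3*sqrt(2)*j^3/2 + 7*j^3/2 - 21*j^2/2 + 4*sqrt(2)*j^2 - 12*sqrt(2)*j + 3*j - 9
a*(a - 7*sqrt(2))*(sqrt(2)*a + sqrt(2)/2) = sqrt(2)*a^3 - 14*a^2 + sqrt(2)*a^2/2 - 7*a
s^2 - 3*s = s*(s - 3)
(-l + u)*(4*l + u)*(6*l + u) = -24*l^3 + 14*l^2*u + 9*l*u^2 + u^3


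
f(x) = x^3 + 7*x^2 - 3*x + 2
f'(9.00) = 366.00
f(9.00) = 1271.00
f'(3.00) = 66.00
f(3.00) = 83.00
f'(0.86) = 11.26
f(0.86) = 5.23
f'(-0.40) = -8.12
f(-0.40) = 4.26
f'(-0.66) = -10.93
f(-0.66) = 6.74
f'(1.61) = 27.32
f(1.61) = 19.49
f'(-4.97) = 1.52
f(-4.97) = 67.05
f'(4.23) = 109.90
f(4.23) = 190.25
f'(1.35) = 21.37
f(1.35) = 13.17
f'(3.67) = 88.79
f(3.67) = 134.70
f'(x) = 3*x^2 + 14*x - 3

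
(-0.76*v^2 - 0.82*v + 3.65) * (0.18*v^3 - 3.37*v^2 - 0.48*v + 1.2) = -0.1368*v^5 + 2.4136*v^4 + 3.7852*v^3 - 12.8189*v^2 - 2.736*v + 4.38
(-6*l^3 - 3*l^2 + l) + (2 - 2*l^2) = -6*l^3 - 5*l^2 + l + 2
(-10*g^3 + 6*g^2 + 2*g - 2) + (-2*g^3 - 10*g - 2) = -12*g^3 + 6*g^2 - 8*g - 4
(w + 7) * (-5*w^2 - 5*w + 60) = -5*w^3 - 40*w^2 + 25*w + 420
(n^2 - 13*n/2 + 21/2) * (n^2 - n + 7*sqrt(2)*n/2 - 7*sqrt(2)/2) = n^4 - 15*n^3/2 + 7*sqrt(2)*n^3/2 - 105*sqrt(2)*n^2/4 + 17*n^2 - 21*n/2 + 119*sqrt(2)*n/2 - 147*sqrt(2)/4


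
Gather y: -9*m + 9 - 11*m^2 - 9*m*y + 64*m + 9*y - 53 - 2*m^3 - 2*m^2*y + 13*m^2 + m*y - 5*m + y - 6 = -2*m^3 + 2*m^2 + 50*m + y*(-2*m^2 - 8*m + 10) - 50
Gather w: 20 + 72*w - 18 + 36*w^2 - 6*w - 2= 36*w^2 + 66*w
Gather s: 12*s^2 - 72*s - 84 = 12*s^2 - 72*s - 84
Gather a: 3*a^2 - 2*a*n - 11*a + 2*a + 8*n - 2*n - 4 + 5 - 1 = 3*a^2 + a*(-2*n - 9) + 6*n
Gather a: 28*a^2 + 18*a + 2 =28*a^2 + 18*a + 2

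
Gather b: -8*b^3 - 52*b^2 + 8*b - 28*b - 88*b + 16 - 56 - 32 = -8*b^3 - 52*b^2 - 108*b - 72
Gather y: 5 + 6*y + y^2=y^2 + 6*y + 5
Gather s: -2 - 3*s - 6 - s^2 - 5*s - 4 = -s^2 - 8*s - 12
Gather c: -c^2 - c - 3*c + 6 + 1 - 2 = -c^2 - 4*c + 5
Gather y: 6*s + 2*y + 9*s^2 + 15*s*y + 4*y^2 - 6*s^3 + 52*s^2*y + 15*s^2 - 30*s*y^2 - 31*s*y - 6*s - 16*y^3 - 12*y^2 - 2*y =-6*s^3 + 24*s^2 - 16*y^3 + y^2*(-30*s - 8) + y*(52*s^2 - 16*s)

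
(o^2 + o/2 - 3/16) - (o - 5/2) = o^2 - o/2 + 37/16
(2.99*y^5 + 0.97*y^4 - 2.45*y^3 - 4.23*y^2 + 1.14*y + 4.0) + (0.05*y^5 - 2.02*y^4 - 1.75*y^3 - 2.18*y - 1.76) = 3.04*y^5 - 1.05*y^4 - 4.2*y^3 - 4.23*y^2 - 1.04*y + 2.24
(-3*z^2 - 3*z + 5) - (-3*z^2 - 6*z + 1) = 3*z + 4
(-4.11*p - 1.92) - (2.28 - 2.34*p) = -1.77*p - 4.2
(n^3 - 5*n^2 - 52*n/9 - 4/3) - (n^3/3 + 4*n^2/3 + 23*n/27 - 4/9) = 2*n^3/3 - 19*n^2/3 - 179*n/27 - 8/9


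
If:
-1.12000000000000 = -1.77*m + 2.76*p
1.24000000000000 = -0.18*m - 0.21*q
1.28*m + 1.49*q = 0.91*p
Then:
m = -14.51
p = -9.71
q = 6.54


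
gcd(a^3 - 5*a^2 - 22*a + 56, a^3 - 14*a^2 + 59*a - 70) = a^2 - 9*a + 14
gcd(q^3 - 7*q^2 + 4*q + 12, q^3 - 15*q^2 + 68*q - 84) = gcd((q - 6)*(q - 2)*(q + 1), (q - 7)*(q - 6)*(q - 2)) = q^2 - 8*q + 12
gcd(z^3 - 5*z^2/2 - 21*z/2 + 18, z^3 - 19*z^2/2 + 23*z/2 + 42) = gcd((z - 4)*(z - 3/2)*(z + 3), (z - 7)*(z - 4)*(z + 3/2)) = z - 4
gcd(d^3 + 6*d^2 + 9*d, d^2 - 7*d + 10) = 1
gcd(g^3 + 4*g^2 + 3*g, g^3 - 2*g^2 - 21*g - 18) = g^2 + 4*g + 3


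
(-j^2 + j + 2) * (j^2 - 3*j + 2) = -j^4 + 4*j^3 - 3*j^2 - 4*j + 4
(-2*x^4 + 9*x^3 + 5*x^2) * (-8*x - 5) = 16*x^5 - 62*x^4 - 85*x^3 - 25*x^2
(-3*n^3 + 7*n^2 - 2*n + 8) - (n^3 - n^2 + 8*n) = -4*n^3 + 8*n^2 - 10*n + 8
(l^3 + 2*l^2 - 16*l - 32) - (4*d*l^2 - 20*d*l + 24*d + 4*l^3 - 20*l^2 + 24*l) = -4*d*l^2 + 20*d*l - 24*d - 3*l^3 + 22*l^2 - 40*l - 32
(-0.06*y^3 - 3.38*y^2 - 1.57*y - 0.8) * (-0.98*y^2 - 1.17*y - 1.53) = 0.0588*y^5 + 3.3826*y^4 + 5.585*y^3 + 7.7923*y^2 + 3.3381*y + 1.224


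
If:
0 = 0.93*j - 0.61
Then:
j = 0.66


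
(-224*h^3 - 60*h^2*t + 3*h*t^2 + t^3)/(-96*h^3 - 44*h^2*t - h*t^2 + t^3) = (7*h + t)/(3*h + t)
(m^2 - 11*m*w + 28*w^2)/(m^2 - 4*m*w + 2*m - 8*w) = (m - 7*w)/(m + 2)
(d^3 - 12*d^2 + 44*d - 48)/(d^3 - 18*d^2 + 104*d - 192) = (d - 2)/(d - 8)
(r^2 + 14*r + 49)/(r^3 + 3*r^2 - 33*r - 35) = (r + 7)/(r^2 - 4*r - 5)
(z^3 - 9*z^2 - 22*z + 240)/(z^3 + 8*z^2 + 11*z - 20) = (z^2 - 14*z + 48)/(z^2 + 3*z - 4)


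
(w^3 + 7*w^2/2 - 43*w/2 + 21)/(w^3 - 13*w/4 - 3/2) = 2*(2*w^2 + 11*w - 21)/(4*w^2 + 8*w + 3)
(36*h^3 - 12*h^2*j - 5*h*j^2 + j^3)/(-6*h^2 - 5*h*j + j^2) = (-6*h^2 + h*j + j^2)/(h + j)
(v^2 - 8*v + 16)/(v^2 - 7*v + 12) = (v - 4)/(v - 3)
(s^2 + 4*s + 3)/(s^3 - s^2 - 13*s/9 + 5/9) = 9*(s + 3)/(9*s^2 - 18*s + 5)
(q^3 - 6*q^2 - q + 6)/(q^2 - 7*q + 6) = q + 1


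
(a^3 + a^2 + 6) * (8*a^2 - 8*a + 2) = 8*a^5 - 6*a^3 + 50*a^2 - 48*a + 12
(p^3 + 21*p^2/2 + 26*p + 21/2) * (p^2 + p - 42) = p^5 + 23*p^4/2 - 11*p^3/2 - 809*p^2/2 - 2163*p/2 - 441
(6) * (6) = 36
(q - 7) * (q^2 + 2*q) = q^3 - 5*q^2 - 14*q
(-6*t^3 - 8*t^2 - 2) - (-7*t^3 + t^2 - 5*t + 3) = t^3 - 9*t^2 + 5*t - 5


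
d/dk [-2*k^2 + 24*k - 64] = 24 - 4*k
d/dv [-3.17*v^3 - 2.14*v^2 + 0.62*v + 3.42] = -9.51*v^2 - 4.28*v + 0.62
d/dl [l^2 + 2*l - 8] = 2*l + 2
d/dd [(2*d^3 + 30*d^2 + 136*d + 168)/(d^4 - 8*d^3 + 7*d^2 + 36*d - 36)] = 2*(-d^4 - 26*d^3 + 31*d^2 + 804*d - 1368)/(d^6 - 20*d^5 + 154*d^4 - 576*d^3 + 1089*d^2 - 972*d + 324)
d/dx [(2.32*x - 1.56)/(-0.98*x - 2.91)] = (-8.1144*x - 24.0948)/(0.98*x + 2.91)^3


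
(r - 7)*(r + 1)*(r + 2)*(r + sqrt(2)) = r^4 - 4*r^3 + sqrt(2)*r^3 - 19*r^2 - 4*sqrt(2)*r^2 - 19*sqrt(2)*r - 14*r - 14*sqrt(2)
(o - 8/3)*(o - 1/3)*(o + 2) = o^3 - o^2 - 46*o/9 + 16/9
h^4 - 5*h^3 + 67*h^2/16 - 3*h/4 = h*(h - 4)*(h - 3/4)*(h - 1/4)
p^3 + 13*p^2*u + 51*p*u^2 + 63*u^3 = (p + 3*u)^2*(p + 7*u)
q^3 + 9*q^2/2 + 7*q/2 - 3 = (q - 1/2)*(q + 2)*(q + 3)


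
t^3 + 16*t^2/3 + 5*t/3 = t*(t + 1/3)*(t + 5)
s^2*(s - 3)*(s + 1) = s^4 - 2*s^3 - 3*s^2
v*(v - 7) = v^2 - 7*v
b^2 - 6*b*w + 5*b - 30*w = (b + 5)*(b - 6*w)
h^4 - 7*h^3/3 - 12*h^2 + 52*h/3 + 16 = (h - 4)*(h - 2)*(h + 2/3)*(h + 3)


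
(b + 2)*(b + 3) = b^2 + 5*b + 6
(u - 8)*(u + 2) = u^2 - 6*u - 16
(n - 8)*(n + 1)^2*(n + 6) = n^4 - 51*n^2 - 98*n - 48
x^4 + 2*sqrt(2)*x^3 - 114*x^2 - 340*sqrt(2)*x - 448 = (x - 8*sqrt(2))*(x + sqrt(2))*(x + 2*sqrt(2))*(x + 7*sqrt(2))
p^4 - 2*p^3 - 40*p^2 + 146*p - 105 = (p - 5)*(p - 3)*(p - 1)*(p + 7)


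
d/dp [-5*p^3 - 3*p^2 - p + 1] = -15*p^2 - 6*p - 1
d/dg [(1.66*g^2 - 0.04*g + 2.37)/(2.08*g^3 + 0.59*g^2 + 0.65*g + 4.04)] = (-3.4528*g^4 + 0.1664*g^3 - 13.6862*g^2 + 10.6162*g - 1.7021)/(4.3264*g^6 + 2.4544*g^5 + 3.0521*g^4 + 17.5734*g^3 + 5.1897*g^2 + 5.252*g + 16.3216)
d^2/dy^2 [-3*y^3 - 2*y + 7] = -18*y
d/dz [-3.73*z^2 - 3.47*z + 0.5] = -7.46*z - 3.47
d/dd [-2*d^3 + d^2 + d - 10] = -6*d^2 + 2*d + 1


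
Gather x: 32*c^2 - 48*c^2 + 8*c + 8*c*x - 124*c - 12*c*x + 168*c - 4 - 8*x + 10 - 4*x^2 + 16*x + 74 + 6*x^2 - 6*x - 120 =-16*c^2 + 52*c + 2*x^2 + x*(2 - 4*c) - 40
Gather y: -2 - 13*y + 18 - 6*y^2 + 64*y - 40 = -6*y^2 + 51*y - 24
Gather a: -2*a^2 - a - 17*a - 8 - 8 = -2*a^2 - 18*a - 16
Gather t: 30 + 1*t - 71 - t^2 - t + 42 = 1 - t^2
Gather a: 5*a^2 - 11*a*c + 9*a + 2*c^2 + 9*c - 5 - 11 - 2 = 5*a^2 + a*(9 - 11*c) + 2*c^2 + 9*c - 18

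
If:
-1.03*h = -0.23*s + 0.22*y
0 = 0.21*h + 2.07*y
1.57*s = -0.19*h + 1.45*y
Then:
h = 0.00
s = 0.00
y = 0.00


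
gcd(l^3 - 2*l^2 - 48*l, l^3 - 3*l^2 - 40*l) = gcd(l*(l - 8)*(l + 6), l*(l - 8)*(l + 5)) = l^2 - 8*l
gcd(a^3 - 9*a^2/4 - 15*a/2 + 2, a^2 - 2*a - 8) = a^2 - 2*a - 8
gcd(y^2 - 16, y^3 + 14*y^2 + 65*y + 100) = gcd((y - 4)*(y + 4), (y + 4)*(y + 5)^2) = y + 4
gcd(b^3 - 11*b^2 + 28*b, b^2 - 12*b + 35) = b - 7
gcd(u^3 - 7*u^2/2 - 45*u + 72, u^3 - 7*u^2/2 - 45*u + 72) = u^3 - 7*u^2/2 - 45*u + 72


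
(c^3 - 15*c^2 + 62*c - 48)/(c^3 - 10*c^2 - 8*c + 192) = (c - 1)/(c + 4)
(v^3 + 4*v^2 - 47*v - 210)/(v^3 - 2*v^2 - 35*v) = (v + 6)/v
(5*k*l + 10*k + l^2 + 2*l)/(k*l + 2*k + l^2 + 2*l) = (5*k + l)/(k + l)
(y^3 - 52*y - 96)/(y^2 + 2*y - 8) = (y^3 - 52*y - 96)/(y^2 + 2*y - 8)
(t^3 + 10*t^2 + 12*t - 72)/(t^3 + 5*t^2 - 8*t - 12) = (t + 6)/(t + 1)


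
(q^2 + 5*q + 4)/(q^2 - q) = (q^2 + 5*q + 4)/(q*(q - 1))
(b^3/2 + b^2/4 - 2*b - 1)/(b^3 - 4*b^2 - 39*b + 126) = (2*b^3 + b^2 - 8*b - 4)/(4*(b^3 - 4*b^2 - 39*b + 126))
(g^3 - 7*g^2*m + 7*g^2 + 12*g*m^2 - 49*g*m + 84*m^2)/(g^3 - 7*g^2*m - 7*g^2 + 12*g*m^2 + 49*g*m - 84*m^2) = (g + 7)/(g - 7)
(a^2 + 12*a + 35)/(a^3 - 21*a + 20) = (a + 7)/(a^2 - 5*a + 4)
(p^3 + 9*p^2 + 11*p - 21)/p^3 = 1 + 9/p + 11/p^2 - 21/p^3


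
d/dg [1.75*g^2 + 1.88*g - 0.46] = 3.5*g + 1.88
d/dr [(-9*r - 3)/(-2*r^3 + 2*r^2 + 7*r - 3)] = 12*(-3*r^3 + r + 4)/(4*r^6 - 8*r^5 - 24*r^4 + 40*r^3 + 37*r^2 - 42*r + 9)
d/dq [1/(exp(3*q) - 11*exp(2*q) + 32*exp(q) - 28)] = (-3*exp(2*q) + 22*exp(q) - 32)*exp(q)/(exp(3*q) - 11*exp(2*q) + 32*exp(q) - 28)^2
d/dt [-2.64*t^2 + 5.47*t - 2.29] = 5.47 - 5.28*t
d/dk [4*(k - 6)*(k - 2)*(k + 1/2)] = 12*k^2 - 60*k + 32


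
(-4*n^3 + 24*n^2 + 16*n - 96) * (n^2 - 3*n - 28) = -4*n^5 + 36*n^4 + 56*n^3 - 816*n^2 - 160*n + 2688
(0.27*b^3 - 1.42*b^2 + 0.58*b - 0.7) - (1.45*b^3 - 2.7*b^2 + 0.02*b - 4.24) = -1.18*b^3 + 1.28*b^2 + 0.56*b + 3.54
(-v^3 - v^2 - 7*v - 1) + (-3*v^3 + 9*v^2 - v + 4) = -4*v^3 + 8*v^2 - 8*v + 3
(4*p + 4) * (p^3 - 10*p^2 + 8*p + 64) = 4*p^4 - 36*p^3 - 8*p^2 + 288*p + 256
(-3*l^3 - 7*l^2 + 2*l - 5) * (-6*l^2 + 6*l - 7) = 18*l^5 + 24*l^4 - 33*l^3 + 91*l^2 - 44*l + 35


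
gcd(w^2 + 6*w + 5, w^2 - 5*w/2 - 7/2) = w + 1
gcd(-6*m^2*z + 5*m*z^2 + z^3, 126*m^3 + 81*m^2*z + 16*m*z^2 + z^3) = 6*m + z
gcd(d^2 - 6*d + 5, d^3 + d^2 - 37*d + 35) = d^2 - 6*d + 5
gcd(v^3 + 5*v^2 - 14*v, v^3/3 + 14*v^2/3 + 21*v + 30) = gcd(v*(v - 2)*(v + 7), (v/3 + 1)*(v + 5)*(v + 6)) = 1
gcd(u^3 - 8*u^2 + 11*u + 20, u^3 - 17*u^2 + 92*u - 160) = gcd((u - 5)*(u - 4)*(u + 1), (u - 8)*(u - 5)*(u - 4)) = u^2 - 9*u + 20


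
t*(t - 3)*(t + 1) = t^3 - 2*t^2 - 3*t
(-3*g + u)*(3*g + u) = -9*g^2 + u^2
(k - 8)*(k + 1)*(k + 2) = k^3 - 5*k^2 - 22*k - 16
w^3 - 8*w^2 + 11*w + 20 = (w - 5)*(w - 4)*(w + 1)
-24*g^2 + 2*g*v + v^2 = (-4*g + v)*(6*g + v)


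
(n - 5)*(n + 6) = n^2 + n - 30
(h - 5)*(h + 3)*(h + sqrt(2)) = h^3 - 2*h^2 + sqrt(2)*h^2 - 15*h - 2*sqrt(2)*h - 15*sqrt(2)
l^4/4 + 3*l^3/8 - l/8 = l*(l/4 + 1/4)*(l - 1/2)*(l + 1)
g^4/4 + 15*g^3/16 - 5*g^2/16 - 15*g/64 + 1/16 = (g/4 + 1)*(g - 1/2)*(g - 1/4)*(g + 1/2)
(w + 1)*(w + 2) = w^2 + 3*w + 2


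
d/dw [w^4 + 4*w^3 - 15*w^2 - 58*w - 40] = 4*w^3 + 12*w^2 - 30*w - 58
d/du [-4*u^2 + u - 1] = 1 - 8*u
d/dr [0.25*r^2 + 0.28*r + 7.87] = 0.5*r + 0.28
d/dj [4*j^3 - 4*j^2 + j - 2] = 12*j^2 - 8*j + 1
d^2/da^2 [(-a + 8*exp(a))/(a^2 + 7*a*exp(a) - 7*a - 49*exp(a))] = (-2*(a - 8*exp(a))*(7*a*exp(a) + 2*a - 42*exp(a) - 7)^2 + ((a - 8*exp(a))*(7*a*exp(a) - 35*exp(a) + 2) - 2*(8*exp(a) - 1)*(7*a*exp(a) + 2*a - 42*exp(a) - 7))*(a^2 + 7*a*exp(a) - 7*a - 49*exp(a)) + 8*(a^2 + 7*a*exp(a) - 7*a - 49*exp(a))^2*exp(a))/(a^2 + 7*a*exp(a) - 7*a - 49*exp(a))^3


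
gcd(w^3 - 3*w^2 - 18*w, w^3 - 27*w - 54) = w^2 - 3*w - 18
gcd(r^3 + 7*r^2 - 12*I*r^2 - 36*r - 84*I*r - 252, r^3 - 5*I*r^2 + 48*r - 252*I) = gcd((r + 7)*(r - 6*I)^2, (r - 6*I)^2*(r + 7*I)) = r^2 - 12*I*r - 36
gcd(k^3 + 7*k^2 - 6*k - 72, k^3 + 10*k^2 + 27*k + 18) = k + 6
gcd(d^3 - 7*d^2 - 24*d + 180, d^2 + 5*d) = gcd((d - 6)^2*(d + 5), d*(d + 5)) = d + 5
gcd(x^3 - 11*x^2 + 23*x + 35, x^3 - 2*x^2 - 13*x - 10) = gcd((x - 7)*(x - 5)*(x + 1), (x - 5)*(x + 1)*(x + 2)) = x^2 - 4*x - 5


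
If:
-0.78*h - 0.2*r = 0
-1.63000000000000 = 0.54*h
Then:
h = -3.02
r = 11.77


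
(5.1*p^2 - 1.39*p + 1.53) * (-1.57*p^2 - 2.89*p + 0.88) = -8.007*p^4 - 12.5567*p^3 + 6.103*p^2 - 5.6449*p + 1.3464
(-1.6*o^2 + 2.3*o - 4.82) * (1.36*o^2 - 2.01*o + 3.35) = -2.176*o^4 + 6.344*o^3 - 16.5382*o^2 + 17.3932*o - 16.147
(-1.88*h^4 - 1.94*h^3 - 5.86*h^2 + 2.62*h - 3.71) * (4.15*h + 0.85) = -7.802*h^5 - 9.649*h^4 - 25.968*h^3 + 5.892*h^2 - 13.1695*h - 3.1535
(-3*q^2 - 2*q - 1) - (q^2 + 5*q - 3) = -4*q^2 - 7*q + 2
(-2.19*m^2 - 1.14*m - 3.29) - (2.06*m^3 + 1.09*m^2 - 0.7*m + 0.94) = -2.06*m^3 - 3.28*m^2 - 0.44*m - 4.23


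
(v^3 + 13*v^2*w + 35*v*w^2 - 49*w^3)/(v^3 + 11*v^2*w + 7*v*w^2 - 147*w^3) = (v - w)/(v - 3*w)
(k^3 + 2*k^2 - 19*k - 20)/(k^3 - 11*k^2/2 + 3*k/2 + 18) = 2*(k^2 + 6*k + 5)/(2*k^2 - 3*k - 9)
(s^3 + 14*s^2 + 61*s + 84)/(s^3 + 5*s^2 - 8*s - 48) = (s^2 + 10*s + 21)/(s^2 + s - 12)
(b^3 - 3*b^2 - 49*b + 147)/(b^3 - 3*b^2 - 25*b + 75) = (b^2 - 49)/(b^2 - 25)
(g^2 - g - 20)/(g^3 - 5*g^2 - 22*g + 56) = (g - 5)/(g^2 - 9*g + 14)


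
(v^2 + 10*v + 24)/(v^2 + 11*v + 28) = (v + 6)/(v + 7)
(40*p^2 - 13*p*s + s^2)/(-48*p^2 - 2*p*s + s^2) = (-5*p + s)/(6*p + s)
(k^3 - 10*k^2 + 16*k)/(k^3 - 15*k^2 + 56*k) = (k - 2)/(k - 7)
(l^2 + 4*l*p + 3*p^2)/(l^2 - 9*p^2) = (-l - p)/(-l + 3*p)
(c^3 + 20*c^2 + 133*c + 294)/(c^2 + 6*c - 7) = (c^2 + 13*c + 42)/(c - 1)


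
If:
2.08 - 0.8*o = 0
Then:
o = 2.60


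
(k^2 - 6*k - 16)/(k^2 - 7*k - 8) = (k + 2)/(k + 1)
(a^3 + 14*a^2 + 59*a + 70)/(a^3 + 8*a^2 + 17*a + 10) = (a + 7)/(a + 1)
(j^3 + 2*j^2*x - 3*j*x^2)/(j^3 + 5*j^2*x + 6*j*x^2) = (j - x)/(j + 2*x)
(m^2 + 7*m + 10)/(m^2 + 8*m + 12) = (m + 5)/(m + 6)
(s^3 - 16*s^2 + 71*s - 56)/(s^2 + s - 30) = (s^3 - 16*s^2 + 71*s - 56)/(s^2 + s - 30)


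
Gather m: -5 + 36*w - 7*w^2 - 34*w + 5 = -7*w^2 + 2*w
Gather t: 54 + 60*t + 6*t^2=6*t^2 + 60*t + 54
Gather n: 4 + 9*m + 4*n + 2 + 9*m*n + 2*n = 9*m + n*(9*m + 6) + 6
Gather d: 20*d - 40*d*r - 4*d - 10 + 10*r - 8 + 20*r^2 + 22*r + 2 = d*(16 - 40*r) + 20*r^2 + 32*r - 16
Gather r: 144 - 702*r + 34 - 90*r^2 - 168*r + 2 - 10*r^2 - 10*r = -100*r^2 - 880*r + 180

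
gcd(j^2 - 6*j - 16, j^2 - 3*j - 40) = j - 8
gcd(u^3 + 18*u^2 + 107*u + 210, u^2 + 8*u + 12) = u + 6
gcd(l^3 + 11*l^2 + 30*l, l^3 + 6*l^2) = l^2 + 6*l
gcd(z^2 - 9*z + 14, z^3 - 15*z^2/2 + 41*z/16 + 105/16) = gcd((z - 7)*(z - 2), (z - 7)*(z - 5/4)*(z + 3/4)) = z - 7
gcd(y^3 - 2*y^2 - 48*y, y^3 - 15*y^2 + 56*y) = y^2 - 8*y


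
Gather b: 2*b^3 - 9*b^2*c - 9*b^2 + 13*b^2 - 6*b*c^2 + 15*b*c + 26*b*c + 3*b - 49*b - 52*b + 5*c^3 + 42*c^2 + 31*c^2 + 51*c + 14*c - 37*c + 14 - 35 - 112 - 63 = 2*b^3 + b^2*(4 - 9*c) + b*(-6*c^2 + 41*c - 98) + 5*c^3 + 73*c^2 + 28*c - 196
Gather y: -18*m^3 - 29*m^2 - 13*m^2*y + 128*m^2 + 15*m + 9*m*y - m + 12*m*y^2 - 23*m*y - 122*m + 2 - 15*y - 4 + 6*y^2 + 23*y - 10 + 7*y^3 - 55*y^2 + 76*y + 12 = -18*m^3 + 99*m^2 - 108*m + 7*y^3 + y^2*(12*m - 49) + y*(-13*m^2 - 14*m + 84)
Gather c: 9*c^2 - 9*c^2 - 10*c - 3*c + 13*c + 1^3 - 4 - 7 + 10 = 0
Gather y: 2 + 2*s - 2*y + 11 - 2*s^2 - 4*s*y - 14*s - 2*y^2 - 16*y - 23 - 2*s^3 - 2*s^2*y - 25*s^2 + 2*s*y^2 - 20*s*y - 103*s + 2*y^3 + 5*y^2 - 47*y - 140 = -2*s^3 - 27*s^2 - 115*s + 2*y^3 + y^2*(2*s + 3) + y*(-2*s^2 - 24*s - 65) - 150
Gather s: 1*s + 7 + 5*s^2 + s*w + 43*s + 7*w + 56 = 5*s^2 + s*(w + 44) + 7*w + 63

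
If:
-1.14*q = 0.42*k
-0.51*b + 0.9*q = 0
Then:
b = 1.76470588235294*q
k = -2.71428571428571*q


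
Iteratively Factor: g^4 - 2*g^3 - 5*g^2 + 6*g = (g + 2)*(g^3 - 4*g^2 + 3*g) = (g - 1)*(g + 2)*(g^2 - 3*g) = (g - 3)*(g - 1)*(g + 2)*(g)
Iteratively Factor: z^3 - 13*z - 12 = (z + 1)*(z^2 - z - 12) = (z + 1)*(z + 3)*(z - 4)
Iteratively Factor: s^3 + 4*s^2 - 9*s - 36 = (s - 3)*(s^2 + 7*s + 12) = (s - 3)*(s + 4)*(s + 3)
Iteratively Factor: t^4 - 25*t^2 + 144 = (t + 4)*(t^3 - 4*t^2 - 9*t + 36) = (t - 4)*(t + 4)*(t^2 - 9) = (t - 4)*(t + 3)*(t + 4)*(t - 3)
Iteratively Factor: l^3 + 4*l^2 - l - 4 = (l + 1)*(l^2 + 3*l - 4) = (l - 1)*(l + 1)*(l + 4)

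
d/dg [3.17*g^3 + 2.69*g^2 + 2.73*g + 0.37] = 9.51*g^2 + 5.38*g + 2.73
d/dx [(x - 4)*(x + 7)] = 2*x + 3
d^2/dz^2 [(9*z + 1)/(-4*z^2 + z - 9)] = 2*(-(8*z - 1)^2*(9*z + 1) + (108*z - 5)*(4*z^2 - z + 9))/(4*z^2 - z + 9)^3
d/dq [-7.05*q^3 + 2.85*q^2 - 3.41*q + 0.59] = -21.15*q^2 + 5.7*q - 3.41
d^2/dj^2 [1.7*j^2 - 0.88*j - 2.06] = 3.40000000000000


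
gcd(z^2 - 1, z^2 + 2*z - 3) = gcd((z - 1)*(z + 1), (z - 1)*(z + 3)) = z - 1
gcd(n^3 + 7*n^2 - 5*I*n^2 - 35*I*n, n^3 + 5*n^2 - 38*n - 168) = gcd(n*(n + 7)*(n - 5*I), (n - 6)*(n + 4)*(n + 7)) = n + 7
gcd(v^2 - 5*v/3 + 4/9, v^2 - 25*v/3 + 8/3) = v - 1/3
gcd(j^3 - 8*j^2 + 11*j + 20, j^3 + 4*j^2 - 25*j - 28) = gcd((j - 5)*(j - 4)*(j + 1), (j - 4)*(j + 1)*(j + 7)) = j^2 - 3*j - 4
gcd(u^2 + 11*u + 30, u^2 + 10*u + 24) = u + 6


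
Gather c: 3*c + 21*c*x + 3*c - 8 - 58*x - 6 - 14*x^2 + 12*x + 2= c*(21*x + 6) - 14*x^2 - 46*x - 12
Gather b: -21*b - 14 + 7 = -21*b - 7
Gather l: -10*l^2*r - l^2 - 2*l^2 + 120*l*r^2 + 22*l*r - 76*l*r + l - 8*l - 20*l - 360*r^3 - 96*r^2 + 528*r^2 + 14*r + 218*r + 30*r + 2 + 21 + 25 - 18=l^2*(-10*r - 3) + l*(120*r^2 - 54*r - 27) - 360*r^3 + 432*r^2 + 262*r + 30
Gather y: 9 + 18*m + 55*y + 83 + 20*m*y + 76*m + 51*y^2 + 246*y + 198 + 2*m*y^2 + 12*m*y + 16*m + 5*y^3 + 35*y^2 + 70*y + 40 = 110*m + 5*y^3 + y^2*(2*m + 86) + y*(32*m + 371) + 330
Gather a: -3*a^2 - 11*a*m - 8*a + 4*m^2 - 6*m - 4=-3*a^2 + a*(-11*m - 8) + 4*m^2 - 6*m - 4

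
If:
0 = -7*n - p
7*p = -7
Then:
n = 1/7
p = -1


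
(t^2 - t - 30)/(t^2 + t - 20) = (t - 6)/(t - 4)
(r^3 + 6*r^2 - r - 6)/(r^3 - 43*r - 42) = (r - 1)/(r - 7)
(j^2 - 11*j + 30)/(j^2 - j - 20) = (j - 6)/(j + 4)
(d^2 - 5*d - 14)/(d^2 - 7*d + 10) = (d^2 - 5*d - 14)/(d^2 - 7*d + 10)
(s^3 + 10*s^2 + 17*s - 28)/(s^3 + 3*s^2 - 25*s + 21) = (s + 4)/(s - 3)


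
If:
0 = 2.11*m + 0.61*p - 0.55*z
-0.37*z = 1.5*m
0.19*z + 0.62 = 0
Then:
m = 0.80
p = -5.73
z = -3.26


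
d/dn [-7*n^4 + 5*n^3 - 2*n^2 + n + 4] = -28*n^3 + 15*n^2 - 4*n + 1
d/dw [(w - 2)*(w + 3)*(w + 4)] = 3*w^2 + 10*w - 2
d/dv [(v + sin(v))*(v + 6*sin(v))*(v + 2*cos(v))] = -(v + sin(v))*(v + 6*sin(v))*(2*sin(v) - 1) + (v + sin(v))*(v + 2*cos(v))*(6*cos(v) + 1) + (v + 6*sin(v))*(v + 2*cos(v))*(cos(v) + 1)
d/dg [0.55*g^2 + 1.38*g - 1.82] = 1.1*g + 1.38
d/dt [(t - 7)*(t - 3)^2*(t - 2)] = 4*t^3 - 45*t^2 + 154*t - 165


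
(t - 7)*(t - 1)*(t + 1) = t^3 - 7*t^2 - t + 7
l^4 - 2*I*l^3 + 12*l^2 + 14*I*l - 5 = (l - 5*I)*(l + I)^3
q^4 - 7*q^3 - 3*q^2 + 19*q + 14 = (q - 7)*(q - 2)*(q + 1)^2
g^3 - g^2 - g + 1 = (g - 1)^2*(g + 1)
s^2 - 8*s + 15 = (s - 5)*(s - 3)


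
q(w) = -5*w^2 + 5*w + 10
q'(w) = 5 - 10*w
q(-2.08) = -22.03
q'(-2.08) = 25.80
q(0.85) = 10.64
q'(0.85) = -3.50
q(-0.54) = 5.84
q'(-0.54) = 10.40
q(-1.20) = -3.20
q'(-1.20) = 17.00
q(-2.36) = -29.65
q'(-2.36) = 28.60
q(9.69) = -411.03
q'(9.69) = -91.90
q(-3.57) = -71.57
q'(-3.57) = 40.70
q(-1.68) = -12.51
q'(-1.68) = 21.80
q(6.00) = -140.00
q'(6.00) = -55.00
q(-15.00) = -1190.00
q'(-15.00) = 155.00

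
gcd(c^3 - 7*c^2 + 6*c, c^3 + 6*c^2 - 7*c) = c^2 - c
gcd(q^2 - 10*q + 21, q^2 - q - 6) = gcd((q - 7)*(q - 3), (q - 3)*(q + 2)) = q - 3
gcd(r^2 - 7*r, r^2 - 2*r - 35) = r - 7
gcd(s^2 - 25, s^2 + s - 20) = s + 5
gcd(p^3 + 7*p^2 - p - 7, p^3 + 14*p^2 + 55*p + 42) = p^2 + 8*p + 7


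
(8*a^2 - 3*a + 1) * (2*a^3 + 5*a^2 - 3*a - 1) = 16*a^5 + 34*a^4 - 37*a^3 + 6*a^2 - 1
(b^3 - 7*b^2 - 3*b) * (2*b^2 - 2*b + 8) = 2*b^5 - 16*b^4 + 16*b^3 - 50*b^2 - 24*b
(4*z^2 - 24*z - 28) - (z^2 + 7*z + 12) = 3*z^2 - 31*z - 40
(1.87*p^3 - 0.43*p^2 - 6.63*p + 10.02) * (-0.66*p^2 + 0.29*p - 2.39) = -1.2342*p^5 + 0.8261*p^4 - 0.2182*p^3 - 7.5082*p^2 + 18.7515*p - 23.9478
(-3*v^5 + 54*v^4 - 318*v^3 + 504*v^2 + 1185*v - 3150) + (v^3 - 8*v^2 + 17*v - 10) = -3*v^5 + 54*v^4 - 317*v^3 + 496*v^2 + 1202*v - 3160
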